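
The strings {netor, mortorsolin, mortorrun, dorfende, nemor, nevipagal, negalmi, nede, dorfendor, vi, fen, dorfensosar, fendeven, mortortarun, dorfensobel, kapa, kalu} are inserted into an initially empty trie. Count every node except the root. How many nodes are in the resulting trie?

75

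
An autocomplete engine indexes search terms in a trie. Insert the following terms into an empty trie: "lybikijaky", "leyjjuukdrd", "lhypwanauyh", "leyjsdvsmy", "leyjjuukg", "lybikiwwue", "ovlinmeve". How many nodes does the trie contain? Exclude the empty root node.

Trace insertions, counting only characters that open a new branch:
  "lybikijaky" → 10 new (l, y, b, i, k, i, j, a, k, y)
  "leyjjuukdrd" → prefix "l" already present; 10 new (e, y, j, j, u, u, k, d, r, d)
  "lhypwanauyh" → prefix "l" already present; 10 new (h, y, p, w, a, n, a, u, y, h)
  "leyjsdvsmy" → prefix "leyj" already present; 6 new (s, d, v, s, m, y)
  "leyjjuukg" → prefix "leyjjuuk" already present; 1 new (g)
  "lybikiwwue" → prefix "lybiki" already present; 4 new (w, w, u, e)
  "ovlinmeve" → 9 new (o, v, l, i, n, m, e, v, e)
Total nodes = 10 + 10 + 10 + 6 + 1 + 4 + 9 = 50

50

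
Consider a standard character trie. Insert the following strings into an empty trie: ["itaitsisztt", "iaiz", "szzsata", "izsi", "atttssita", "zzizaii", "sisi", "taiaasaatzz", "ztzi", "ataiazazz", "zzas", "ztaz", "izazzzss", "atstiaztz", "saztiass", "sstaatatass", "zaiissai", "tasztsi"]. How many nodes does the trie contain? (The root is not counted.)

110

For each word, the new-node count is its length minus the longest prefix already in the trie:
  "itaitsisztt" → 11 new (i, t, a, i, t, s, i, s, z, t, t)
  "iaiz" → prefix "i" already present; 3 new (a, i, z)
  "szzsata" → 7 new (s, z, z, s, a, t, a)
  "izsi" → prefix "i" already present; 3 new (z, s, i)
  "atttssita" → 9 new (a, t, t, t, s, s, i, t, a)
  "zzizaii" → 7 new (z, z, i, z, a, i, i)
  "sisi" → prefix "s" already present; 3 new (i, s, i)
  "taiaasaatzz" → 11 new (t, a, i, a, a, s, a, a, t, z, z)
  "ztzi" → prefix "z" already present; 3 new (t, z, i)
  "ataiazazz" → prefix "at" already present; 7 new (a, i, a, z, a, z, z)
  "zzas" → prefix "zz" already present; 2 new (a, s)
  "ztaz" → prefix "zt" already present; 2 new (a, z)
  "izazzzss" → prefix "iz" already present; 6 new (a, z, z, z, s, s)
  "atstiaztz" → prefix "at" already present; 7 new (s, t, i, a, z, t, z)
  "saztiass" → prefix "s" already present; 7 new (a, z, t, i, a, s, s)
  "sstaatatass" → prefix "s" already present; 10 new (s, t, a, a, t, a, t, a, s, s)
  "zaiissai" → prefix "z" already present; 7 new (a, i, i, s, s, a, i)
  "tasztsi" → prefix "ta" already present; 5 new (s, z, t, s, i)
Total nodes = 11 + 3 + 7 + 3 + 9 + 7 + 3 + 11 + 3 + 7 + 2 + 2 + 6 + 7 + 7 + 10 + 7 + 5 = 110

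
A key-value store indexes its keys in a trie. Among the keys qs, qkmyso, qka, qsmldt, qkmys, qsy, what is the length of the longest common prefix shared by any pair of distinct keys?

5

Equivalently: take the maximum, over all pairs, of their longest common prefix length.
"qkmys" and "qkmyso" agree on "qkmys" (5 characters) before diverging; nothing deeper is shared.
Longest shared-prefix length: 5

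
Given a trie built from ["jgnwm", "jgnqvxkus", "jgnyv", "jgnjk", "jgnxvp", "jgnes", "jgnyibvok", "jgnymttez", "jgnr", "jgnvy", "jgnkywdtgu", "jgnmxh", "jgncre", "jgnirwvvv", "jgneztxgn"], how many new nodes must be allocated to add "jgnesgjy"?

Walking "jgnesgjy" from the root, the first 5 characters ("jgnes") follow existing edges; "g" is the first miss.
New nodes needed: |"jgnesgjy"| − 5 = 8 − 5 = 3.

3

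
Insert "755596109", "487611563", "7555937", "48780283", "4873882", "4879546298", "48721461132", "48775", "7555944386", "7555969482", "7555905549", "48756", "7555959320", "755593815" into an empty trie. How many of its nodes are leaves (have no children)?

14

Leaves are exactly the stored words that no other stored word extends.
Those words: "48721461132", "4873882", "48756", "487611563", "48775", "48780283", "4879546298", "7555905549", "7555937", "755593815", "7555944386", "7555959320", "755596109", "7555969482"
Leaf count: 14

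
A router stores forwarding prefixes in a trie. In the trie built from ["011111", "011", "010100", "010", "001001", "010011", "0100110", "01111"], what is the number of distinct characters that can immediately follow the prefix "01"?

2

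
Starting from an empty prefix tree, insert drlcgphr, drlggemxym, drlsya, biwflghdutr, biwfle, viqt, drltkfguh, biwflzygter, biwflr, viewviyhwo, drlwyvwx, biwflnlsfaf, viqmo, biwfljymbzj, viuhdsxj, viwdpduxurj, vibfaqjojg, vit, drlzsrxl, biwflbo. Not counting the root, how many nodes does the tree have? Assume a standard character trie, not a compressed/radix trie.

Count nodes per top-level branch (shared prefixes stored once):
  'b'-branch (biwflbo, biwfle, biwflghdutr, biwfljymbzj, biwflnlsfaf, biwflr, biwflzygter): 33 nodes
  'd'-branch (drlcgphr, drlggemxym, drlsya, drltkfguh, drlwyvwx, drlzsrxl): 34 nodes
  'v'-branch (vibfaqjojg, viewviyhwo, viqmo, viqt, vit, viuhdsxj, viwdpduxurj): 38 nodes
Sum: 105

105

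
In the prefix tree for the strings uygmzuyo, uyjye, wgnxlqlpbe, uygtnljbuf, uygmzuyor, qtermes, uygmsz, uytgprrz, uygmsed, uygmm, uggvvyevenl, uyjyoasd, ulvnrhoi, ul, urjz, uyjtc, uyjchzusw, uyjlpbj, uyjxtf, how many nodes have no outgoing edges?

17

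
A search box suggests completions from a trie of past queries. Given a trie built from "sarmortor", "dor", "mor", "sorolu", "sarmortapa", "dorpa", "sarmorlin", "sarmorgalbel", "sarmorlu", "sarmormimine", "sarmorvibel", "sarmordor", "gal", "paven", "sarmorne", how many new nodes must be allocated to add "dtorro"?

"d" is already a path in the trie; the remaining "torro" must be added.
Each of the 5 remaining characters creates one node.

5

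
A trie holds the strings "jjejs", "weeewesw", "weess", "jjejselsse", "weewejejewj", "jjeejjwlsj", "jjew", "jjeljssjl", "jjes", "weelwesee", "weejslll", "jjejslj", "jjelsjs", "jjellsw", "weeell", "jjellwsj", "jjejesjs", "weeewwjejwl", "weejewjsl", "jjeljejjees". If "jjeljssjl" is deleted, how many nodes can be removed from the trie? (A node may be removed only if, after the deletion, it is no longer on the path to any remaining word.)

4

A node on "jjeljssjl"'s path can go only if nothing else ends at it or branches off below it.
The suffix "ssjl" (4 nodes) is used only by "jjeljssjl"; the node for "jjelj" still has the child "e", so pruning stops there.
Nodes removed: 4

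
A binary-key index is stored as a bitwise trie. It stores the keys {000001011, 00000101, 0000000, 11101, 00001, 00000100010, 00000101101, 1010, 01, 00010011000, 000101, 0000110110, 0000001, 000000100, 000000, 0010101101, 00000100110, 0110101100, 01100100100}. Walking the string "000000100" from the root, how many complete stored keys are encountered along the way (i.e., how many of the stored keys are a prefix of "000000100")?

Check each prefix of "000000100" against the stored set — each match is an end-marker on the path.
Prefixes of the query that are stored words: "000000", "0000001", "000000100"
Count: 3

3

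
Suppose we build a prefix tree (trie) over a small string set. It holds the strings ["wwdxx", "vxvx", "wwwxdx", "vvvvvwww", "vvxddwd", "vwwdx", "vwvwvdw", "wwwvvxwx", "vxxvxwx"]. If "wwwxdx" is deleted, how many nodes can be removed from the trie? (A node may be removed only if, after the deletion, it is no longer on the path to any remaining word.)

3

After clearing the end-marker at "wwwxdx", prune upward until reaching a node still needed by another word.
The suffix "xdx" (3 nodes) is used only by "wwwxdx"; the node for "www" still has the child "v", so pruning stops there.
Nodes removed: 3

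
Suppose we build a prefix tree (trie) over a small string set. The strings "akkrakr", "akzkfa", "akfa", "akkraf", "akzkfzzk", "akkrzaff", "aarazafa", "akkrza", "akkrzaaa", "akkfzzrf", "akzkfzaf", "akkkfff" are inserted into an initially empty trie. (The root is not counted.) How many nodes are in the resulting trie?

41

Trace insertions, counting only characters that open a new branch:
  "akkrakr" → 7 new (a, k, k, r, a, k, r)
  "akzkfa" → prefix "ak" already present; 4 new (z, k, f, a)
  "akfa" → prefix "ak" already present; 2 new (f, a)
  "akkraf" → prefix "akkra" already present; 1 new (f)
  "akzkfzzk" → prefix "akzkf" already present; 3 new (z, z, k)
  "akkrzaff" → prefix "akkr" already present; 4 new (z, a, f, f)
  "aarazafa" → prefix "a" already present; 7 new (a, r, a, z, a, f, a)
  "akkrza" → prefix "akkrza" already present; 0 new (none)
  "akkrzaaa" → prefix "akkrza" already present; 2 new (a, a)
  "akkfzzrf" → prefix "akk" already present; 5 new (f, z, z, r, f)
  "akzkfzaf" → prefix "akzkfz" already present; 2 new (a, f)
  "akkkfff" → prefix "akk" already present; 4 new (k, f, f, f)
Total nodes = 7 + 4 + 2 + 1 + 3 + 4 + 7 + 0 + 2 + 5 + 2 + 4 = 41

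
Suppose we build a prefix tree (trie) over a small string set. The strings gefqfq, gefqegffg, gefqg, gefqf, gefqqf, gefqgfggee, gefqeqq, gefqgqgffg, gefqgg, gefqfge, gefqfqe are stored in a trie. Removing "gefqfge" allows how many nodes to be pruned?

2

Walk "gefqfge" from the leaf back toward the root, removing each node that no remaining word uses.
The suffix "ge" (2 nodes) is used only by "gefqfge"; the node for "gefqf" still has the child "q", so pruning stops there.
Nodes removed: 2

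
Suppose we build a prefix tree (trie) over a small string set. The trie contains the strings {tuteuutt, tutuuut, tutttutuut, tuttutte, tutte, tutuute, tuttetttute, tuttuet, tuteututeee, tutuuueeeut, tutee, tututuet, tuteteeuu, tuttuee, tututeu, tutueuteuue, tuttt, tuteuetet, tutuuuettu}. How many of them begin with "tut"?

19

Traverse to the node for "tut", then collect every word in that subtree.
Matches: "tutee", "tuteteeuu", "tuteuetet", "tuteututeee", "tuteuutt", "tutte", "tuttetttute", "tuttt", "tutttutuut", "tuttuee", "tuttuet", "tuttutte", "tutueuteuue", "tututeu", "tututuet", "tutuute", "tutuuueeeut", "tutuuuettu", "tutuuut"
Count: 19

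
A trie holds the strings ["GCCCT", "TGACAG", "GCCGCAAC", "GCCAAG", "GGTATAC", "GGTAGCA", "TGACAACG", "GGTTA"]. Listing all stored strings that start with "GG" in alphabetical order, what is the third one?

GGTTA

Words with prefix "GG", in lexicographic order: "GGTAGCA", "GGTATAC", "GGTTA"
Position 3: GGTTA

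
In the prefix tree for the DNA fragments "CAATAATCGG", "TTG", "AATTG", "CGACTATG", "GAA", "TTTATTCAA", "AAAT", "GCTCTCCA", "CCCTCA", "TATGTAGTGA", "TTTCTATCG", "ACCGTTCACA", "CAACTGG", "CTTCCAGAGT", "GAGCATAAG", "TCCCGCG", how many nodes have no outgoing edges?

A leaf is a node with no children — equivalently, the end of a word that is not a proper prefix of any other stored word.
Those words: "AAAT", "AATTG", "ACCGTTCACA", "CAACTGG", "CAATAATCGG", "CCCTCA", "CGACTATG", "CTTCCAGAGT", "GAA", "GAGCATAAG", "GCTCTCCA", "TATGTAGTGA", "TCCCGCG", "TTG", "TTTATTCAA", "TTTCTATCG"
Leaf count: 16

16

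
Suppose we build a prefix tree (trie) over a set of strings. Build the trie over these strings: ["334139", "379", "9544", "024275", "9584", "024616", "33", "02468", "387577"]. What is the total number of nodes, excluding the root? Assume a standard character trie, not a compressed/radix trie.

29

For each word, the new-node count is its length minus the longest prefix already in the trie:
  "334139" → 6 new (3, 3, 4, 1, 3, 9)
  "379" → prefix "3" already present; 2 new (7, 9)
  "9544" → 4 new (9, 5, 4, 4)
  "024275" → 6 new (0, 2, 4, 2, 7, 5)
  "9584" → prefix "95" already present; 2 new (8, 4)
  "024616" → prefix "024" already present; 3 new (6, 1, 6)
  "33" → prefix "33" already present; 0 new (none)
  "02468" → prefix "0246" already present; 1 new (8)
  "387577" → prefix "3" already present; 5 new (8, 7, 5, 7, 7)
Total nodes = 6 + 2 + 4 + 6 + 2 + 3 + 0 + 1 + 5 = 29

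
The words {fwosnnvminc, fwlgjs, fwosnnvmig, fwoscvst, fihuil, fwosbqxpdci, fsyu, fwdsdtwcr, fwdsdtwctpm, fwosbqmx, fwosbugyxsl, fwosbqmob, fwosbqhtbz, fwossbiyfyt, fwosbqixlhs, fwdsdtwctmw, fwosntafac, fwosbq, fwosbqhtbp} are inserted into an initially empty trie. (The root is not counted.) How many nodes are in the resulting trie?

Trace insertions, counting only characters that open a new branch:
  "fwosnnvminc" → 11 new (f, w, o, s, n, n, v, m, i, n, c)
  "fwlgjs" → prefix "fw" already present; 4 new (l, g, j, s)
  "fwosnnvmig" → prefix "fwosnnvmi" already present; 1 new (g)
  "fwoscvst" → prefix "fwos" already present; 4 new (c, v, s, t)
  "fihuil" → prefix "f" already present; 5 new (i, h, u, i, l)
  "fwosbqxpdci" → prefix "fwos" already present; 7 new (b, q, x, p, d, c, i)
  "fsyu" → prefix "f" already present; 3 new (s, y, u)
  "fwdsdtwcr" → prefix "fw" already present; 7 new (d, s, d, t, w, c, r)
  "fwdsdtwctpm" → prefix "fwdsdtwc" already present; 3 new (t, p, m)
  "fwosbqmx" → prefix "fwosbq" already present; 2 new (m, x)
  "fwosbugyxsl" → prefix "fwosb" already present; 6 new (u, g, y, x, s, l)
  "fwosbqmob" → prefix "fwosbqm" already present; 2 new (o, b)
  "fwosbqhtbz" → prefix "fwosbq" already present; 4 new (h, t, b, z)
  "fwossbiyfyt" → prefix "fwos" already present; 7 new (s, b, i, y, f, y, t)
  "fwosbqixlhs" → prefix "fwosbq" already present; 5 new (i, x, l, h, s)
  "fwdsdtwctmw" → prefix "fwdsdtwct" already present; 2 new (m, w)
  "fwosntafac" → prefix "fwosn" already present; 5 new (t, a, f, a, c)
  "fwosbq" → prefix "fwosbq" already present; 0 new (none)
  "fwosbqhtbp" → prefix "fwosbqhtb" already present; 1 new (p)
Total nodes = 11 + 4 + 1 + 4 + 5 + 7 + 3 + 7 + 3 + 2 + 6 + 2 + 4 + 7 + 5 + 2 + 5 + 0 + 1 = 79

79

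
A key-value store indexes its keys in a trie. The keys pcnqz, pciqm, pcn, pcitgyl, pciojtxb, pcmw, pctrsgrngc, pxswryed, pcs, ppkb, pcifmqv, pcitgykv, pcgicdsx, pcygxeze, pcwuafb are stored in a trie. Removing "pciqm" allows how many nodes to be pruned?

A node on "pciqm"'s path can go only if nothing else ends at it or branches off below it.
The suffix "qm" (2 nodes) is used only by "pciqm"; the node for "pci" still has the child "t", so pruning stops there.
Nodes removed: 2

2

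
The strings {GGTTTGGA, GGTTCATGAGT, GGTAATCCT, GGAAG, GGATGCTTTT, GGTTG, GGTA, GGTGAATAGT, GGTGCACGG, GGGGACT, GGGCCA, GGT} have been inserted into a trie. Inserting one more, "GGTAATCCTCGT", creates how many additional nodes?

The longest prefix of "GGTAATCCTCGT" already in the trie is "GGTAATCCT" (length 9).
New nodes needed: |"GGTAATCCTCGT"| − 9 = 12 − 9 = 3.

3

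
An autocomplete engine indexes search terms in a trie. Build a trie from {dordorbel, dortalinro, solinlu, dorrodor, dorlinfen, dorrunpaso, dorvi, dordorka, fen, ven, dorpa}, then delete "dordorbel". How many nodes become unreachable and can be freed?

3

A node on "dordorbel"'s path can go only if nothing else ends at it or branches off below it.
The suffix "bel" (3 nodes) is used only by "dordorbel"; the node for "dordor" still has the child "k", so pruning stops there.
Nodes removed: 3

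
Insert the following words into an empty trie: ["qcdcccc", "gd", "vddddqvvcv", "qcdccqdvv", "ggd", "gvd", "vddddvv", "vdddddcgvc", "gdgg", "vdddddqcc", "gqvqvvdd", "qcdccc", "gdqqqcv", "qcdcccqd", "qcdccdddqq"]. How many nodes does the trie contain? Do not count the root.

58

Insert word by word; a character creates a node only if that edge doesn't already exist:
  "qcdcccc" → 7 new (q, c, d, c, c, c, c)
  "gd" → 2 new (g, d)
  "vddddqvvcv" → 10 new (v, d, d, d, d, q, v, v, c, v)
  "qcdccqdvv" → prefix "qcdcc" already present; 4 new (q, d, v, v)
  "ggd" → prefix "g" already present; 2 new (g, d)
  "gvd" → prefix "g" already present; 2 new (v, d)
  "vddddvv" → prefix "vdddd" already present; 2 new (v, v)
  "vdddddcgvc" → prefix "vdddd" already present; 5 new (d, c, g, v, c)
  "gdgg" → prefix "gd" already present; 2 new (g, g)
  "vdddddqcc" → prefix "vddddd" already present; 3 new (q, c, c)
  "gqvqvvdd" → prefix "g" already present; 7 new (q, v, q, v, v, d, d)
  "qcdccc" → prefix "qcdccc" already present; 0 new (none)
  "gdqqqcv" → prefix "gd" already present; 5 new (q, q, q, c, v)
  "qcdcccqd" → prefix "qcdccc" already present; 2 new (q, d)
  "qcdccdddqq" → prefix "qcdcc" already present; 5 new (d, d, d, q, q)
Total nodes = 7 + 2 + 10 + 4 + 2 + 2 + 2 + 5 + 2 + 3 + 7 + 0 + 5 + 2 + 5 = 58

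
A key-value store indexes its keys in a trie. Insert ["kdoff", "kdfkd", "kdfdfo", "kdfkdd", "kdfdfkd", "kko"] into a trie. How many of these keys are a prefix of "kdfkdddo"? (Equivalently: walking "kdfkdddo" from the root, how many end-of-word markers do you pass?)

2

Check each prefix of "kdfkdddo" against the stored set — each match is an end-marker on the path.
Prefixes of the query that are stored words: "kdfkd", "kdfkdd"
Count: 2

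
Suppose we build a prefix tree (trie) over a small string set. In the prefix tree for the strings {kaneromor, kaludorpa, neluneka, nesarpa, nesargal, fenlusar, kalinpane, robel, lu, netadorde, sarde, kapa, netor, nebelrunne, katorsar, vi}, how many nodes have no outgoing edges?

16

Leaves are exactly the stored words that no other stored word extends.
Those words: "fenlusar", "kalinpane", "kaludorpa", "kaneromor", "kapa", "katorsar", "lu", "nebelrunne", "neluneka", "nesargal", "nesarpa", "netadorde", "netor", "robel", "sarde", "vi"
Leaf count: 16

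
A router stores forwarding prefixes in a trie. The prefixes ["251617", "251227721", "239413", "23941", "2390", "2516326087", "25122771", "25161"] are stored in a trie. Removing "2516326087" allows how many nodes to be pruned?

Walk "2516326087" from the leaf back toward the root, removing each node that no remaining word uses.
The suffix "326087" (6 nodes) is used only by "2516326087"; the node for "2516" still has the child "1", so pruning stops there.
Nodes removed: 6

6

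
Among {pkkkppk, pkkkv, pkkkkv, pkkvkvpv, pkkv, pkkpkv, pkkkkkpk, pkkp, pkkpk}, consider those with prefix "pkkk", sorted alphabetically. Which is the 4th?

pkkkv

Filter for "pkkk…" and sort: "pkkkkkpk", "pkkkkv", "pkkkppk", "pkkkv"
The 4th is pkkkv.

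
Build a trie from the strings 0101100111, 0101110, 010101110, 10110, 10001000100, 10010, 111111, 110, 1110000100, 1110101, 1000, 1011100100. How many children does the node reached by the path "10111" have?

1

Walk "10111" from the root, arriving at one node.
Characters that immediately follow "10111" among the stored strings: {0}.
That node has 1 child edge.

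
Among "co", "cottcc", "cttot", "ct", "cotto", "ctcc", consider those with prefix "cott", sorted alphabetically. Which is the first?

Filter for "cott…" and sort: "cottcc", "cotto"
The 1st is cottcc.

cottcc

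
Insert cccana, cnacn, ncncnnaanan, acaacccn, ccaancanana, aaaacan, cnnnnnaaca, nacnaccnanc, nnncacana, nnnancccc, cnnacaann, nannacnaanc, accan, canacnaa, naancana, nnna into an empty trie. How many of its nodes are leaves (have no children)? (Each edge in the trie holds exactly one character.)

15

Leaves are exactly the stored words that no other stored word extends.
Those words: "aaaacan", "acaacccn", "accan", "canacnaa", "ccaancanana", "cccana", "cnacn", "cnnacaann", "cnnnnnaaca", "naancana", "nacnaccnanc", "nannacnaanc", "ncncnnaanan", "nnnancccc", "nnncacana"
Leaf count: 15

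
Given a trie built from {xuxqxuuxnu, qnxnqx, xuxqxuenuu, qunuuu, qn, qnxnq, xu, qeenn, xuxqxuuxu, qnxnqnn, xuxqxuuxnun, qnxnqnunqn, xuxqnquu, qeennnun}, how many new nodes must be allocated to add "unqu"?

4

"unqu" shares no prefix with any stored word, so all 4 characters open new nodes.
4 − 0 = 4 new nodes.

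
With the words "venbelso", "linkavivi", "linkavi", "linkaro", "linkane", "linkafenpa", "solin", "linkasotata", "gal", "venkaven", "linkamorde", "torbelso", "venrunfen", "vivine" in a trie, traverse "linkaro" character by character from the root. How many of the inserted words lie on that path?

1

Walk "linkaro" from the root; an end-of-word marker is hit whenever a stored word is a prefix of "linkaro".
Prefixes of the query that are stored words: "linkaro"
Count: 1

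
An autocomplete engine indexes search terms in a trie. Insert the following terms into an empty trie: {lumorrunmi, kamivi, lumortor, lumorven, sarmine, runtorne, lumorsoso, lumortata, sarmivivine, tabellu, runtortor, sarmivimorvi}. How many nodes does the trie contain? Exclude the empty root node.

Insert word by word; a character creates a node only if that edge doesn't already exist:
  "lumorrunmi" → 10 new (l, u, m, o, r, r, u, n, m, i)
  "kamivi" → 6 new (k, a, m, i, v, i)
  "lumortor" → prefix "lumor" already present; 3 new (t, o, r)
  "lumorven" → prefix "lumor" already present; 3 new (v, e, n)
  "sarmine" → 7 new (s, a, r, m, i, n, e)
  "runtorne" → 8 new (r, u, n, t, o, r, n, e)
  "lumorsoso" → prefix "lumor" already present; 4 new (s, o, s, o)
  "lumortata" → prefix "lumort" already present; 3 new (a, t, a)
  "sarmivivine" → prefix "sarmi" already present; 6 new (v, i, v, i, n, e)
  "tabellu" → 7 new (t, a, b, e, l, l, u)
  "runtortor" → prefix "runtor" already present; 3 new (t, o, r)
  "sarmivimorvi" → prefix "sarmivi" already present; 5 new (m, o, r, v, i)
Total nodes = 10 + 6 + 3 + 3 + 7 + 8 + 4 + 3 + 6 + 7 + 3 + 5 = 65

65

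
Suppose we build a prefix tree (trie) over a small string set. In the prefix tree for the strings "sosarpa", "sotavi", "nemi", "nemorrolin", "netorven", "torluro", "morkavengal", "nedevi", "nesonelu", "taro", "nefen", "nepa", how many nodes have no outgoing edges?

12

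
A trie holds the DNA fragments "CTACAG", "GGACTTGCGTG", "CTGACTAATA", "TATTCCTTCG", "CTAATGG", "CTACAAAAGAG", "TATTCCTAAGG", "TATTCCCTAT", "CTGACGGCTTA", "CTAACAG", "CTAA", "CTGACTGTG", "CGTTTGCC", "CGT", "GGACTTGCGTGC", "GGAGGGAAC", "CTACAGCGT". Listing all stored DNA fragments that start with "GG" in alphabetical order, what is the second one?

GGACTTGCGTGC

Words with prefix "GG", in lexicographic order: "GGACTTGCGTG", "GGACTTGCGTGC", "GGAGGGAAC"
Position 2: GGACTTGCGTGC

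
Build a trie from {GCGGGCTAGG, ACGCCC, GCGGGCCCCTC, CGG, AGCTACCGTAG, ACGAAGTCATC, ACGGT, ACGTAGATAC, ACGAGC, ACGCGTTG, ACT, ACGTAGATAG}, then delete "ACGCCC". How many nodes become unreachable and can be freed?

A node on "ACGCCC"'s path can go only if nothing else ends at it or branches off below it.
The suffix "CC" (2 nodes) is used only by "ACGCCC"; the node for "ACGC" still has the child "G", so pruning stops there.
Nodes removed: 2

2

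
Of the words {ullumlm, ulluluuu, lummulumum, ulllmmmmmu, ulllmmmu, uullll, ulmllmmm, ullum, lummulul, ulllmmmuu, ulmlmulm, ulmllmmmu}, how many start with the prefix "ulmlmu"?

1

Traverse to the node for "ulmlmu", then collect every word in that subtree.
Matches: "ulmlmulm"
Count: 1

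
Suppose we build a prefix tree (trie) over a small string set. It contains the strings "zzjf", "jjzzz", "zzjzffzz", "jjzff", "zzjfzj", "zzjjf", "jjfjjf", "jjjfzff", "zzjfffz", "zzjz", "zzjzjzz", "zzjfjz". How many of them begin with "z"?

8

Filter for entries beginning with "z":
Matches: "zzjf", "zzjfffz", "zzjfjz", "zzjfzj", "zzjjf", "zzjz", "zzjzffzz", "zzjzjzz"
Count: 8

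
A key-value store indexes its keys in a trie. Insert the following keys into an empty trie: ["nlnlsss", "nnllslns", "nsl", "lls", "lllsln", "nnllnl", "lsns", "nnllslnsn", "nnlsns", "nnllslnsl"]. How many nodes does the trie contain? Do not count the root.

Trace insertions, counting only characters that open a new branch:
  "nlnlsss" → 7 new (n, l, n, l, s, s, s)
  "nnllslns" → prefix "n" already present; 7 new (n, l, l, s, l, n, s)
  "nsl" → prefix "n" already present; 2 new (s, l)
  "lls" → 3 new (l, l, s)
  "lllsln" → prefix "ll" already present; 4 new (l, s, l, n)
  "nnllnl" → prefix "nnll" already present; 2 new (n, l)
  "lsns" → prefix "l" already present; 3 new (s, n, s)
  "nnllslnsn" → prefix "nnllslns" already present; 1 new (n)
  "nnlsns" → prefix "nnl" already present; 3 new (s, n, s)
  "nnllslnsl" → prefix "nnllslns" already present; 1 new (l)
Total nodes = 7 + 7 + 2 + 3 + 4 + 2 + 3 + 1 + 3 + 1 = 33

33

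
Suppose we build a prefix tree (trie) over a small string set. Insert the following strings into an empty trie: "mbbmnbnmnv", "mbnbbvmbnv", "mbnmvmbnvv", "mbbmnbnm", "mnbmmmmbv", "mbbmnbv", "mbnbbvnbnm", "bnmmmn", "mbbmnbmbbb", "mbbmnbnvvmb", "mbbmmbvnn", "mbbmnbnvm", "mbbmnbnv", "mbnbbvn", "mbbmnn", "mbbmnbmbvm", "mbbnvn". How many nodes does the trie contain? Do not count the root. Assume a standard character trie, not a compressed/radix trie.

64

Trace insertions, counting only characters that open a new branch:
  "mbbmnbnmnv" → 10 new (m, b, b, m, n, b, n, m, n, v)
  "mbnbbvmbnv" → prefix "mb" already present; 8 new (n, b, b, v, m, b, n, v)
  "mbnmvmbnvv" → prefix "mbn" already present; 7 new (m, v, m, b, n, v, v)
  "mbbmnbnm" → prefix "mbbmnbnm" already present; 0 new (none)
  "mnbmmmmbv" → prefix "m" already present; 8 new (n, b, m, m, m, m, b, v)
  "mbbmnbv" → prefix "mbbmnb" already present; 1 new (v)
  "mbnbbvnbnm" → prefix "mbnbbv" already present; 4 new (n, b, n, m)
  "bnmmmn" → 6 new (b, n, m, m, m, n)
  "mbbmnbmbbb" → prefix "mbbmnb" already present; 4 new (m, b, b, b)
  "mbbmnbnvvmb" → prefix "mbbmnbn" already present; 4 new (v, v, m, b)
  "mbbmmbvnn" → prefix "mbbm" already present; 5 new (m, b, v, n, n)
  "mbbmnbnvm" → prefix "mbbmnbnv" already present; 1 new (m)
  "mbbmnbnv" → prefix "mbbmnbnv" already present; 0 new (none)
  "mbnbbvn" → prefix "mbnbbvn" already present; 0 new (none)
  "mbbmnn" → prefix "mbbmn" already present; 1 new (n)
  "mbbmnbmbvm" → prefix "mbbmnbmb" already present; 2 new (v, m)
  "mbbnvn" → prefix "mbb" already present; 3 new (n, v, n)
Total nodes = 10 + 8 + 7 + 0 + 8 + 1 + 4 + 6 + 4 + 4 + 5 + 1 + 0 + 0 + 1 + 2 + 3 = 64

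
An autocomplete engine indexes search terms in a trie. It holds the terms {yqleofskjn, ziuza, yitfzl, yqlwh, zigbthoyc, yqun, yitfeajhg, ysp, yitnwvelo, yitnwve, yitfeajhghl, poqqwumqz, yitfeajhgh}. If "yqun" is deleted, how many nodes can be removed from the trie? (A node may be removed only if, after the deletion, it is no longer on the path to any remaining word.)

After clearing the end-marker at "yqun", prune upward until reaching a node still needed by another word.
The suffix "un" (2 nodes) is used only by "yqun"; the node for "yq" still has the child "l", so pruning stops there.
Nodes removed: 2

2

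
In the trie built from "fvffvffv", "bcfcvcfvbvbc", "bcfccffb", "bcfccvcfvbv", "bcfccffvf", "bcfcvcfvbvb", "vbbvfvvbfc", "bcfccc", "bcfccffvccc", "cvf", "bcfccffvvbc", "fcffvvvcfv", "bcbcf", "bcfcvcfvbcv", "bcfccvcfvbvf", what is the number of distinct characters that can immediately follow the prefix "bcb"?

1

Follow the path "bcb" to its node, then look at its outgoing edges.
Distinct next characters after "bcb": c.
That node has 1 child edge.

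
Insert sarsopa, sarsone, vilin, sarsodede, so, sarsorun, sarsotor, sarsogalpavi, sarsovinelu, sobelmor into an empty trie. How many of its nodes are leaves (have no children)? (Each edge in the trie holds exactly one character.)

A leaf is a node with no children — equivalently, the end of a word that is not a proper prefix of any other stored word.
Those words: "sarsodede", "sarsogalpavi", "sarsone", "sarsopa", "sarsorun", "sarsotor", "sarsovinelu", "sobelmor", "vilin"
Leaf count: 9

9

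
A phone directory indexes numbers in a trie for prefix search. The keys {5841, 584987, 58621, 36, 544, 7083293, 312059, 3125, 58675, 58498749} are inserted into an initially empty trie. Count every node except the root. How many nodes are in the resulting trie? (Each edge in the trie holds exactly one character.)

31

For each word, the new-node count is its length minus the longest prefix already in the trie:
  "5841" → 4 new (5, 8, 4, 1)
  "584987" → prefix "584" already present; 3 new (9, 8, 7)
  "58621" → prefix "58" already present; 3 new (6, 2, 1)
  "36" → 2 new (3, 6)
  "544" → prefix "5" already present; 2 new (4, 4)
  "7083293" → 7 new (7, 0, 8, 3, 2, 9, 3)
  "312059" → prefix "3" already present; 5 new (1, 2, 0, 5, 9)
  "3125" → prefix "312" already present; 1 new (5)
  "58675" → prefix "586" already present; 2 new (7, 5)
  "58498749" → prefix "584987" already present; 2 new (4, 9)
Total nodes = 4 + 3 + 3 + 2 + 2 + 7 + 5 + 1 + 2 + 2 = 31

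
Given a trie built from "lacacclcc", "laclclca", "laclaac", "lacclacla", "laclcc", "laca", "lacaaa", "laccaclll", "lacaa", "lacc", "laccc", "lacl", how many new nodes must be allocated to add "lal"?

Walking "lal" from the root, the first 2 characters ("la") follow existing edges; "l" is the first miss.
Each of the 1 remaining characters creates one node.

1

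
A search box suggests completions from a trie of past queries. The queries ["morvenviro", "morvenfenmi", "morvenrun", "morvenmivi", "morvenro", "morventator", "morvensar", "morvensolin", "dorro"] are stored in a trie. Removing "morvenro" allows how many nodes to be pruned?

1

Walk "morvenro" from the leaf back toward the root, removing each node that no remaining word uses.
The suffix "o" (1 node) is used only by "morvenro"; the node for "morvenr" still has the child "u", so pruning stops there.
Nodes removed: 1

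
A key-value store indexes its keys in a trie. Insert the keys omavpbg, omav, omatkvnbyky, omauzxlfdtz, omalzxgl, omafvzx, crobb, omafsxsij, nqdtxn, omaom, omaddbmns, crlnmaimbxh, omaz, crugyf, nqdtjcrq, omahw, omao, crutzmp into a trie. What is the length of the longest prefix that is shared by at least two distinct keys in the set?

4

The deepest shared node is where two words last agree before diverging.
e.g. "nqdtjcrq" and "nqdtxn" share the prefix "nqdt" of length 4; no pair shares a longer one.
Longest shared-prefix length: 4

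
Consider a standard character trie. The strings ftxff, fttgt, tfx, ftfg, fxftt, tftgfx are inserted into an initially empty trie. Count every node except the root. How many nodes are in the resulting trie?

21

Trie structure (* marks end of a word):
(root)
├─ f
│  ├─ t
│  │  ├─ f
│  │  │  └─ g *
│  │  ├─ t
│  │  │  └─ g
│  │  │     └─ t *
│  │  └─ x
│  │     └─ f
│  │        └─ f *
│  └─ x
│     └─ f
│        └─ t
│           └─ t *
└─ t
   └─ f
      ├─ t
      │  └─ g
      │     └─ f
      │        └─ x *
      └─ x *
Counting every labelled node above: 21.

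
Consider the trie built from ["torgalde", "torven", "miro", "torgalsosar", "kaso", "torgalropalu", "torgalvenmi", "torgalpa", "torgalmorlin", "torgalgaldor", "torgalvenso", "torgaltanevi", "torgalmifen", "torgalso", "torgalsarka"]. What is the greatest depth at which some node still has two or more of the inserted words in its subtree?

9

Equivalently: take the maximum, over all pairs, of their longest common prefix length.
"torgalvenmi" and "torgalvenso" agree on "torgalven" (9 characters) before diverging; nothing deeper is shared.
Longest shared-prefix length: 9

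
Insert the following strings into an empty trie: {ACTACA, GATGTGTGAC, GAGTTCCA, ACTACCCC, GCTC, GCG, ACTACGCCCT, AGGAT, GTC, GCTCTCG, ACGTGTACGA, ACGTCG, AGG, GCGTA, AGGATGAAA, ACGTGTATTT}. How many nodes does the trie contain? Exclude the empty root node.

62

Insert word by word; a character creates a node only if that edge doesn't already exist:
  "ACTACA" → 6 new (A, C, T, A, C, A)
  "GATGTGTGAC" → 10 new (G, A, T, G, T, G, T, G, A, C)
  "GAGTTCCA" → prefix "GA" already present; 6 new (G, T, T, C, C, A)
  "ACTACCCC" → prefix "ACTAC" already present; 3 new (C, C, C)
  "GCTC" → prefix "G" already present; 3 new (C, T, C)
  "GCG" → prefix "GC" already present; 1 new (G)
  "ACTACGCCCT" → prefix "ACTAC" already present; 5 new (G, C, C, C, T)
  "AGGAT" → prefix "A" already present; 4 new (G, G, A, T)
  "GTC" → prefix "G" already present; 2 new (T, C)
  "GCTCTCG" → prefix "GCTC" already present; 3 new (T, C, G)
  "ACGTGTACGA" → prefix "AC" already present; 8 new (G, T, G, T, A, C, G, A)
  "ACGTCG" → prefix "ACGT" already present; 2 new (C, G)
  "AGG" → prefix "AGG" already present; 0 new (none)
  "GCGTA" → prefix "GCG" already present; 2 new (T, A)
  "AGGATGAAA" → prefix "AGGAT" already present; 4 new (G, A, A, A)
  "ACGTGTATTT" → prefix "ACGTGTA" already present; 3 new (T, T, T)
Total nodes = 6 + 10 + 6 + 3 + 3 + 1 + 5 + 4 + 2 + 3 + 8 + 2 + 0 + 2 + 4 + 3 = 62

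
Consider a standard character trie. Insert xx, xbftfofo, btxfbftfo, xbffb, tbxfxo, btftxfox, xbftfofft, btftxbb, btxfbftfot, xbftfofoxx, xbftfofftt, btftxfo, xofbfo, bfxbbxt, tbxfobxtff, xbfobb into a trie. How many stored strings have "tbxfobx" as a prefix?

1

Filter for entries beginning with "tbxfobx":
Matches: "tbxfobxtff"
Count: 1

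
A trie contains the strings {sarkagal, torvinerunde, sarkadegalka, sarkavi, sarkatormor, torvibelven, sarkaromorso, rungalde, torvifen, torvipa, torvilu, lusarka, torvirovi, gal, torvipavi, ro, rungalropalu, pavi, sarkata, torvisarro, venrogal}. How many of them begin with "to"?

Walk to "to"; the words in its subtree are exactly those with that prefix.
Words under "to": torvibelven, torvifen, torvilu, torvinerunde, torvipa, torvipavi, torvirovi, torvisarro
Count: 8

8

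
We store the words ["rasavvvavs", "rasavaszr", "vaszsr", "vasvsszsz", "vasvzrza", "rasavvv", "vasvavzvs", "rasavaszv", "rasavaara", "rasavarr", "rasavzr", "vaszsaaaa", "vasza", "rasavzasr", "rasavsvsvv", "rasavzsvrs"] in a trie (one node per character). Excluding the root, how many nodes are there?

60

For each word, the new-node count is its length minus the longest prefix already in the trie:
  "rasavvvavs" → 10 new (r, a, s, a, v, v, v, a, v, s)
  "rasavaszr" → prefix "rasav" already present; 4 new (a, s, z, r)
  "vaszsr" → 6 new (v, a, s, z, s, r)
  "vasvsszsz" → prefix "vas" already present; 6 new (v, s, s, z, s, z)
  "vasvzrza" → prefix "vasv" already present; 4 new (z, r, z, a)
  "rasavvv" → prefix "rasavvv" already present; 0 new (none)
  "vasvavzvs" → prefix "vasv" already present; 5 new (a, v, z, v, s)
  "rasavaszv" → prefix "rasavasz" already present; 1 new (v)
  "rasavaara" → prefix "rasava" already present; 3 new (a, r, a)
  "rasavarr" → prefix "rasava" already present; 2 new (r, r)
  "rasavzr" → prefix "rasav" already present; 2 new (z, r)
  "vaszsaaaa" → prefix "vaszs" already present; 4 new (a, a, a, a)
  "vasza" → prefix "vasz" already present; 1 new (a)
  "rasavzasr" → prefix "rasavz" already present; 3 new (a, s, r)
  "rasavsvsvv" → prefix "rasav" already present; 5 new (s, v, s, v, v)
  "rasavzsvrs" → prefix "rasavz" already present; 4 new (s, v, r, s)
Total nodes = 10 + 4 + 6 + 6 + 4 + 0 + 5 + 1 + 3 + 2 + 2 + 4 + 1 + 3 + 5 + 4 = 60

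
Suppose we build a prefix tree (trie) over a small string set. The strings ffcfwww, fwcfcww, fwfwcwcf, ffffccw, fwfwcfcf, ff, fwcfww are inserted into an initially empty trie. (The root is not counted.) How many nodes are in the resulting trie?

For each word, the new-node count is its length minus the longest prefix already in the trie:
  "ffcfwww" → 7 new (f, f, c, f, w, w, w)
  "fwcfcww" → prefix "f" already present; 6 new (w, c, f, c, w, w)
  "fwfwcwcf" → prefix "fw" already present; 6 new (f, w, c, w, c, f)
  "ffffccw" → prefix "ff" already present; 5 new (f, f, c, c, w)
  "fwfwcfcf" → prefix "fwfwc" already present; 3 new (f, c, f)
  "ff" → prefix "ff" already present; 0 new (none)
  "fwcfww" → prefix "fwcf" already present; 2 new (w, w)
Total nodes = 7 + 6 + 6 + 5 + 3 + 0 + 2 = 29

29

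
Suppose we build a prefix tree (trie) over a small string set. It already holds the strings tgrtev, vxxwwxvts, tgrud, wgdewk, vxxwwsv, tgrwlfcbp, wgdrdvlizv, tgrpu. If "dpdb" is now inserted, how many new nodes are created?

"dpdb" shares no prefix with any stored word, so all 4 characters open new nodes.
4 − 0 = 4 new nodes.

4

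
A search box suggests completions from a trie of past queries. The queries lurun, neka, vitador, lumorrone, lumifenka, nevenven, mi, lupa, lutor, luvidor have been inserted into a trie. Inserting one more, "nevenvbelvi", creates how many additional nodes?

5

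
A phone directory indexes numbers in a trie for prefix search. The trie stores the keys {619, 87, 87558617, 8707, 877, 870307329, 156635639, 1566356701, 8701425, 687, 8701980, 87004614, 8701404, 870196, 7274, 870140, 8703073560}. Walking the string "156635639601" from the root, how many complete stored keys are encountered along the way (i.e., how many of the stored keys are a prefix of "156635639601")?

Walk "156635639601" from the root; an end-of-word marker is hit whenever a stored word is a prefix of "156635639601".
Prefixes of the query that are stored words: "156635639"
Count: 1

1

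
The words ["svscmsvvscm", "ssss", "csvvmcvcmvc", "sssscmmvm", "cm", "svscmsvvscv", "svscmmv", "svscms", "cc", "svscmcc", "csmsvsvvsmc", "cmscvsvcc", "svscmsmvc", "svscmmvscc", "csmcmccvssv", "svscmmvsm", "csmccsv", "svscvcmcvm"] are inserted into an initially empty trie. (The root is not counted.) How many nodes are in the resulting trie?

Insert word by word; a character creates a node only if that edge doesn't already exist:
  "svscmsvvscm" → 11 new (s, v, s, c, m, s, v, v, s, c, m)
  "ssss" → prefix "s" already present; 3 new (s, s, s)
  "csvvmcvcmvc" → 11 new (c, s, v, v, m, c, v, c, m, v, c)
  "sssscmmvm" → prefix "ssss" already present; 5 new (c, m, m, v, m)
  "cm" → prefix "c" already present; 1 new (m)
  "svscmsvvscv" → prefix "svscmsvvsc" already present; 1 new (v)
  "svscmmv" → prefix "svscm" already present; 2 new (m, v)
  "svscms" → prefix "svscms" already present; 0 new (none)
  "cc" → prefix "c" already present; 1 new (c)
  "svscmcc" → prefix "svscm" already present; 2 new (c, c)
  "csmsvsvvsmc" → prefix "cs" already present; 9 new (m, s, v, s, v, v, s, m, c)
  "cmscvsvcc" → prefix "cm" already present; 7 new (s, c, v, s, v, c, c)
  "svscmsmvc" → prefix "svscms" already present; 3 new (m, v, c)
  "svscmmvscc" → prefix "svscmmv" already present; 3 new (s, c, c)
  "csmcmccvssv" → prefix "csm" already present; 8 new (c, m, c, c, v, s, s, v)
  "svscmmvsm" → prefix "svscmmvs" already present; 1 new (m)
  "csmccsv" → prefix "csmc" already present; 3 new (c, s, v)
  "svscvcmcvm" → prefix "svsc" already present; 6 new (v, c, m, c, v, m)
Total nodes = 11 + 3 + 11 + 5 + 1 + 1 + 2 + 0 + 1 + 2 + 9 + 7 + 3 + 3 + 8 + 1 + 3 + 6 = 77

77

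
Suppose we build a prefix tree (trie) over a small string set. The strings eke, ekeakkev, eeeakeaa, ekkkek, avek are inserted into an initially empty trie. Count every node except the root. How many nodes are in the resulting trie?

For each word, the new-node count is its length minus the longest prefix already in the trie:
  "eke" → 3 new (e, k, e)
  "ekeakkev" → prefix "eke" already present; 5 new (a, k, k, e, v)
  "eeeakeaa" → prefix "e" already present; 7 new (e, e, a, k, e, a, a)
  "ekkkek" → prefix "ek" already present; 4 new (k, k, e, k)
  "avek" → 4 new (a, v, e, k)
Total nodes = 3 + 5 + 7 + 4 + 4 = 23

23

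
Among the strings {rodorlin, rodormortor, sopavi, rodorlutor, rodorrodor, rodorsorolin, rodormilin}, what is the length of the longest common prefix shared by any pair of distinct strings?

6

Look for the deepest trie node that still has at least two words in its subtree.
"rodorlin" and "rodorlutor" agree on "rodorl" (6 characters) before diverging; nothing deeper is shared.
Longest shared-prefix length: 6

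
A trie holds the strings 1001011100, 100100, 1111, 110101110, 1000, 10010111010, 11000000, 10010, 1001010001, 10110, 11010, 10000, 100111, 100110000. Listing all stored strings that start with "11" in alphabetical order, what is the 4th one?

1111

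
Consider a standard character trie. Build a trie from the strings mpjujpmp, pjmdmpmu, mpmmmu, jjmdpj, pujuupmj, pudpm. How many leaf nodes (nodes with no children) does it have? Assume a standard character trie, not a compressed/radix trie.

Leaves are exactly the stored words that no other stored word extends.
Those words: "jjmdpj", "mpjujpmp", "mpmmmu", "pjmdmpmu", "pudpm", "pujuupmj"
Leaf count: 6

6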